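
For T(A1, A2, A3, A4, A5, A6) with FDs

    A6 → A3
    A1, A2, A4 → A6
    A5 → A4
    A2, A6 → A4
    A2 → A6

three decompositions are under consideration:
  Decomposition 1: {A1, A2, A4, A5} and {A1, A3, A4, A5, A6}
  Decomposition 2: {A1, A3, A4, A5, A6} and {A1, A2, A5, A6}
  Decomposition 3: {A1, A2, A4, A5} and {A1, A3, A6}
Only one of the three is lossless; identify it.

Decomposition 2

Decomposition 1: common = {A1, A4, A5}, closure = {A1, A4, A5} → lossy.
Decomposition 2: common = {A1, A5, A6}, closure = {A1, A3, A4, A5, A6} → lossless.
Decomposition 3: common = {A1}, closure = {A1} → lossy.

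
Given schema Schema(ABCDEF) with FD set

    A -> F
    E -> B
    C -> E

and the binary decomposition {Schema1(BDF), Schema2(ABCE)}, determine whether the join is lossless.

Common attributes: Schema1 ∩ Schema2 = {B}.
No dependency enlarges {B}, so (B)⁺ = {B}.
The closure contains neither all of Schema1 = {BDF} nor all of Schema2 = {ABCE}, so the common attributes are not a superkey of either fragment. The join is lossy.

No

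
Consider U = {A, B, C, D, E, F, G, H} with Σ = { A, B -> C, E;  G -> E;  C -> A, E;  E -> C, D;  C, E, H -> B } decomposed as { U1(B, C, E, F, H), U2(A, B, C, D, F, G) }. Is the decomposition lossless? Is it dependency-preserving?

Lossless test: (B, C, F)⁺ = {A, B, C, D, E, F}, which is a superkey of neither fragment — lossy.
Dependency preservation: A, B → C, E; G → E; C → A, E; E → C, D are not contained in any single fragment, but the restricted closure of each left-hand side across the fragments still reaches the right-hand side; the remaining FDs each lie inside some fragment. All dependencies are preserved.

lossy but dependency-preserving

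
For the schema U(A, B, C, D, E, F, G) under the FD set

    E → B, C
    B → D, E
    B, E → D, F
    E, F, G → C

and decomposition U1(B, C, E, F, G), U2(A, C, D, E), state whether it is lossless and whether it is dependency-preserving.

Lossless test: (C, E)⁺ = {B, C, D, E, F}, which is a superkey of neither fragment — lossy.
Dependency preservation: B → D, E; B, E → D, F are not contained in any single fragment, but the restricted closure of each left-hand side across the fragments still reaches the right-hand side; the remaining FDs each lie inside some fragment. All dependencies are preserved.

lossy but dependency-preserving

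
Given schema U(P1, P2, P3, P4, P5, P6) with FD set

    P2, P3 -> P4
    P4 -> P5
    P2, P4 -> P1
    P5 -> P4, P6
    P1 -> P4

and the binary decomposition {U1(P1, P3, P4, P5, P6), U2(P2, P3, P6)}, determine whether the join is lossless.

No

Common attributes: U1 ∩ U2 = {P3, P6}.
No dependency enlarges {P3, P6}, so (P3, P6)⁺ = {P3, P6}.
The closure contains neither all of U1 = {P1, P3, P4, P5, P6} nor all of U2 = {P2, P3, P6}, so the common attributes are not a superkey of either fragment. The join is lossy.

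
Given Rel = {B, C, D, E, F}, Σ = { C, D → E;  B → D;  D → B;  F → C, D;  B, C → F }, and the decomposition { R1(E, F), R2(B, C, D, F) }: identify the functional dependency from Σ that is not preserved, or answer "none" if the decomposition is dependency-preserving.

none

C, D → E: restricted closure across fragments reaches E.
B → D lies within R2.
D → B lies within R2.
F → C, D lies within R2.
B, C → F lies within R2.
Every dependency is enforceable on the fragments, so the decomposition is dependency-preserving.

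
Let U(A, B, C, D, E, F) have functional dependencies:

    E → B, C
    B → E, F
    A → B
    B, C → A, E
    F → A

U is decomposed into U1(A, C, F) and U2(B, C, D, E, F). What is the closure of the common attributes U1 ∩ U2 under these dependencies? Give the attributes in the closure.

A, B, C, E, F

U1 ∩ U2 = {C, F}.
F → A applies, adding A
A → B applies, adding B
B, C → A, E applies, adding E
Closure: {A, B, C, E, F}.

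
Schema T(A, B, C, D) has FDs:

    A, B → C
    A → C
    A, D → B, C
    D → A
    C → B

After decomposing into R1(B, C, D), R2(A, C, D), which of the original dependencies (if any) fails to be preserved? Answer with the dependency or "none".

A, B → C: restricted closure across fragments reaches C.
A → C lies within R2.
A, D → B, C: restricted closure across fragments reaches B, C.
D → A lies within R2.
C → B lies within R1.
Every dependency is enforceable on the fragments, so the decomposition is dependency-preserving.

none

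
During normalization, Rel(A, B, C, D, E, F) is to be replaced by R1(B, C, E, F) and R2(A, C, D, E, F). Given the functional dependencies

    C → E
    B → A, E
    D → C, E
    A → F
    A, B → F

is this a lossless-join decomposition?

No

Common attributes: R1 ∩ R2 = {C, E, F}.
No dependency enlarges {C, E, F}, so (C, E, F)⁺ = {C, E, F}.
The closure contains neither all of R1 = {B, C, E, F} nor all of R2 = {A, C, D, E, F}, so the common attributes are not a superkey of either fragment. The join is lossy.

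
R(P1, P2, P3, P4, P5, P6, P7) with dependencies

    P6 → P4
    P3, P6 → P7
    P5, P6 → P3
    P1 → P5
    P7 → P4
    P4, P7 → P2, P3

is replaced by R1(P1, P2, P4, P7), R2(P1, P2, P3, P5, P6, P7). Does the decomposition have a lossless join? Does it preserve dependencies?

Lossless test: (P1, P2, P7)⁺ = {P1, P2, P3, P4, P5, P7}, which contains all of one fragment — lossless.
Dependency preservation: the restricted closure of {P6} across the fragments never reaches {P4}, so P6 → P4 cannot be enforced without a join — not preserved.

lossless but not dependency-preserving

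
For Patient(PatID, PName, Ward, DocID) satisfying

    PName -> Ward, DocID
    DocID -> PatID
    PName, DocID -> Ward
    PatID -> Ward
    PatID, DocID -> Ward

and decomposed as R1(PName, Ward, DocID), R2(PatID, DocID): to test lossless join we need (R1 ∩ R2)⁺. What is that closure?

PatID, Ward, DocID

R1 ∩ R2 = {DocID}.
DocID → PatID applies, adding PatID
PatID → Ward applies, adding Ward
Closure: {PatID, Ward, DocID}.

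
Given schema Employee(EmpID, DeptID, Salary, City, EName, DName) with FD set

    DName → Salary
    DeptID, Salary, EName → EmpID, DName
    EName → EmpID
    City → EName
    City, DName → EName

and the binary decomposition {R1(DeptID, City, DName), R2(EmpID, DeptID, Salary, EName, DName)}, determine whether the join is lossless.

No

Common attributes: R1 ∩ R2 = {DeptID, DName}.
Closure of {DeptID, DName}: DName → Salary applies, adding Salary. So (DeptID, DName)⁺ = {DeptID, Salary, DName}.
The closure contains neither all of R1 = {DeptID, City, DName} nor all of R2 = {EmpID, DeptID, Salary, EName, DName}, so the common attributes are not a superkey of either fragment. The join is lossy.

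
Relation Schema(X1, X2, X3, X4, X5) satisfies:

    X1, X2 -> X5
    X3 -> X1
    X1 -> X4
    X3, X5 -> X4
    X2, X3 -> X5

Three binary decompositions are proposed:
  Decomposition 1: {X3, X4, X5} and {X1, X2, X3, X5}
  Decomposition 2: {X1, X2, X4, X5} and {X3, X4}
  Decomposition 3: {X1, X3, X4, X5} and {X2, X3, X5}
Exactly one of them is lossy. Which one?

Decomposition 2

Decomposition 1: common = {X3, X5}, closure = {X1, X3, X4, X5} → lossless.
Decomposition 2: common = {X4}, closure = {X4} → lossy.
Decomposition 3: common = {X3, X5}, closure = {X1, X3, X4, X5} → lossless.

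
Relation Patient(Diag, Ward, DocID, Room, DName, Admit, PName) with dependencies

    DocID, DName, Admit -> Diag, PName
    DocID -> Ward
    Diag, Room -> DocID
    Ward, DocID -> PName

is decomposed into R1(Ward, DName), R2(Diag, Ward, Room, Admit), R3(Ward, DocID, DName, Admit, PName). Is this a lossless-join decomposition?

No

Chase test. Columns are Diag, Ward, DocID, Room, DName, Admit, PName; row i has aⱼ where attribute j ∈ Ri, else bᵢⱼ.
Initial tableau (one row per fragment):
  row 1: b11 a2 b13 b14 a5 b16 b17
  row 2: a1 a2 b23 a4 b25 a6 b27
  row 3: b31 a2 a3 b34 a5 a6 a7
No row becomes fully distinguished — the join is lossy.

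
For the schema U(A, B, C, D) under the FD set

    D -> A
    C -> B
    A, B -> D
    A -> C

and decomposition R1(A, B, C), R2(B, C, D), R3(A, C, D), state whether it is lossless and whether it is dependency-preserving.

lossless and dependency-preserving

Lossless test (chase): Rows 2 and 3 agree on D; apply D→A and equate their A entries. Rows 1 and 3 agree on C; apply C→B and equate their B entries. Rows 1 and 2 agree on A, B; apply A, B→D and equate their D entries. Row 1 is now all distinguished symbols — the join is lossless.
Dependency preservation: A, B → D is not contained in any single fragment, but the restricted closure of its left-hand side across the fragments still reaches the right-hand side; the remaining FDs each lie inside some fragment. All dependencies are preserved.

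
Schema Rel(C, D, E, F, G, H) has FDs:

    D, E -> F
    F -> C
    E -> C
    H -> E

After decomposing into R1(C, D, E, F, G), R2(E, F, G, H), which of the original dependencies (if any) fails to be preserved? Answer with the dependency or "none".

none

D, E → F lies within R1.
F → C lies within R1.
E → C lies within R1.
H → E lies within R2.
Every dependency is enforceable on the fragments, so the decomposition is dependency-preserving.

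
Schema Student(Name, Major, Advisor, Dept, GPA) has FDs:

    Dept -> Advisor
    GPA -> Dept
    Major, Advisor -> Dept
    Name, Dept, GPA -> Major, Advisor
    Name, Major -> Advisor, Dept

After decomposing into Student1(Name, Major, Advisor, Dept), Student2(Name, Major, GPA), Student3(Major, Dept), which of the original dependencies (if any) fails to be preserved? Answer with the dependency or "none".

GPA -> Dept

Check GPA → Dept: no single fragment contains all of {Dept, GPA}, and the restricted closure of {GPA} across the fragments never reaches {Dept}.
Dept → Advisor is preserved.
Major, Advisor → Dept is preserved.
Name, Dept, GPA → Major, Advisor is preserved.
Name, Major → Advisor, Dept is preserved.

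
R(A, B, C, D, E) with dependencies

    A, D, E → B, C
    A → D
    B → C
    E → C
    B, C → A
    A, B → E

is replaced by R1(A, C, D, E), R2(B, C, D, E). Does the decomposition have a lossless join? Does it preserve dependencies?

lossy and not dependency-preserving

Lossless test: (C, D, E)⁺ = {C, D, E}, which is a superkey of neither fragment — lossy.
Dependency preservation: the restricted closure of {A, D, E} across the fragments never reaches {B, C}, so A, D, E → B, C cannot be enforced without a join — not preserved.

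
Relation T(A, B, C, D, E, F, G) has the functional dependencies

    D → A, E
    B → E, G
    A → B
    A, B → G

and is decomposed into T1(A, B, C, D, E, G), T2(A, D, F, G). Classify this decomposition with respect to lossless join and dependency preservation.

lossy but dependency-preserving

Lossless test: (A, D, G)⁺ = {A, B, D, E, G}, which is a superkey of neither fragment — lossy.
Dependency preservation: every FD's attributes lie within a single fragment, so each can be enforced locally — preserved.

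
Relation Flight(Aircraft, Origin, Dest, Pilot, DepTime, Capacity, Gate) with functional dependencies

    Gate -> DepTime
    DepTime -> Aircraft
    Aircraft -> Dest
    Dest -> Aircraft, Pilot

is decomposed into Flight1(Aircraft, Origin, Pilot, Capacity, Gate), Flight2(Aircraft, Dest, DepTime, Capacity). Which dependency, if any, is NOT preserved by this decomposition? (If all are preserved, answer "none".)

Gate -> DepTime

Check Gate → DepTime: no single fragment contains all of {DepTime, Gate}, and the restricted closure of {Gate} across the fragments never reaches {DepTime}.
DepTime → Aircraft is preserved.
Aircraft → Dest is preserved.
Dest → Aircraft, Pilot is preserved.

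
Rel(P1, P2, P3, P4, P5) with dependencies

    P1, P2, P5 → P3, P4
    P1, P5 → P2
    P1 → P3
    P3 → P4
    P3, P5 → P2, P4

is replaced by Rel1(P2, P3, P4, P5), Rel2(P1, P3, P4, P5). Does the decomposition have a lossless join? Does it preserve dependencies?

Lossless test: (P3, P4, P5)⁺ = {P2, P3, P4, P5}, which contains all of one fragment — lossless.
Dependency preservation: P1, P2, P5 → P3, P4; P1, P5 → P2 are not contained in any single fragment, but the restricted closure of each left-hand side across the fragments still reaches the right-hand side; the remaining FDs each lie inside some fragment. All dependencies are preserved.

lossless and dependency-preserving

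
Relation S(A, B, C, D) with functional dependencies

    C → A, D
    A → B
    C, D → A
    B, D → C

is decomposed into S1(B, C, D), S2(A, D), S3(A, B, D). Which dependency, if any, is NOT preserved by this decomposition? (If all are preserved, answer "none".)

C → A, D: restricted closure across fragments reaches A, D.
A → B lies within S3.
C, D → A: restricted closure across fragments reaches A.
B, D → C lies within S1.
Every dependency is enforceable on the fragments, so the decomposition is dependency-preserving.

none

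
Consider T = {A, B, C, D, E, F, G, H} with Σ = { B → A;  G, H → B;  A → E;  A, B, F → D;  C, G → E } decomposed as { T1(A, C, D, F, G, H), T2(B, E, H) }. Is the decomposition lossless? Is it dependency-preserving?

lossy and not dependency-preserving

Lossless test: (H)⁺ = {H}, which is a superkey of neither fragment — lossy.
Dependency preservation: the restricted closure of {B} across the fragments never reaches {A}, so B → A cannot be enforced without a join — not preserved.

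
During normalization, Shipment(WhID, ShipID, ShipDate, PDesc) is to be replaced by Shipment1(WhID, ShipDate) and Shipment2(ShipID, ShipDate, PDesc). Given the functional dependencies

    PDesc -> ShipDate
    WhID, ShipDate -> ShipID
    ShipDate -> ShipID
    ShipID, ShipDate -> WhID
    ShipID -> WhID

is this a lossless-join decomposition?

Common attributes: Shipment1 ∩ Shipment2 = {ShipDate}.
Closure of {ShipDate}: ShipDate → ShipID applies, adding ShipID; ShipID, ShipDate → WhID applies, adding WhID. So (ShipDate)⁺ = {WhID, ShipID, ShipDate}.
This closure contains every attribute of Shipment1, so Shipment1 ∩ Shipment2 → Shipment1. The join is lossless.

Yes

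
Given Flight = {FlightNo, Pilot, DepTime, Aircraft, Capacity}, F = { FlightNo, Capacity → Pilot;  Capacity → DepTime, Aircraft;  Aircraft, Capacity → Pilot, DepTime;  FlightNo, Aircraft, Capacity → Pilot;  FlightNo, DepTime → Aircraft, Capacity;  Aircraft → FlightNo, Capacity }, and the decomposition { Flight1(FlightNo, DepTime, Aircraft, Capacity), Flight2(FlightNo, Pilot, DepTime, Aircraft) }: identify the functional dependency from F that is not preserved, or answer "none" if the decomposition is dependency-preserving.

none

FlightNo, Capacity → Pilot: restricted closure across fragments reaches Pilot.
Capacity → DepTime, Aircraft lies within Flight1.
Aircraft, Capacity → Pilot, DepTime: restricted closure across fragments reaches Pilot, DepTime.
FlightNo, Aircraft, Capacity → Pilot: restricted closure across fragments reaches Pilot.
FlightNo, DepTime → Aircraft, Capacity lies within Flight1.
Aircraft → FlightNo, Capacity lies within Flight1.
Every dependency is enforceable on the fragments, so the decomposition is dependency-preserving.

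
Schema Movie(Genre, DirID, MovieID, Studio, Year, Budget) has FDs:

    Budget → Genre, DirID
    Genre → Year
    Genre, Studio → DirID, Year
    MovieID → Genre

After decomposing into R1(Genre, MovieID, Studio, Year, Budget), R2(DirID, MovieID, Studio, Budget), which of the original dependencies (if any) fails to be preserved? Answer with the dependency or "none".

Genre, Studio → DirID, Year

Check Genre, Studio → DirID, Year: no single fragment contains all of {Genre, DirID, Studio, Year}, and the restricted closure of {Genre, Studio} across the fragments never reaches {DirID, Year}.
Budget → Genre, DirID is preserved.
Genre → Year is preserved.
MovieID → Genre is preserved.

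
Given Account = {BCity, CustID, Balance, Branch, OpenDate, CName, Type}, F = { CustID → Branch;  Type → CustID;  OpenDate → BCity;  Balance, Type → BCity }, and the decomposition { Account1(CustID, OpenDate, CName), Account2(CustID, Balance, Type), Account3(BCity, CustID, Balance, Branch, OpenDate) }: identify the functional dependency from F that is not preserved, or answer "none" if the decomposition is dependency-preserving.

Check Balance, Type → BCity: no single fragment contains all of {BCity, Balance, Type}, and the restricted closure of {Balance, Type} across the fragments never reaches {BCity}.
CustID → Branch is preserved.
Type → CustID is preserved.
OpenDate → BCity is preserved.

Balance, Type → BCity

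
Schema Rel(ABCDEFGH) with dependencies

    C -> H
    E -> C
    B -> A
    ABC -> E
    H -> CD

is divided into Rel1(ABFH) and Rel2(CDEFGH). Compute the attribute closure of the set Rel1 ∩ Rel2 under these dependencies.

CDFH

Rel1 ∩ Rel2 = {FH}.
H → CD applies, adding CD
Closure: {CDFH}.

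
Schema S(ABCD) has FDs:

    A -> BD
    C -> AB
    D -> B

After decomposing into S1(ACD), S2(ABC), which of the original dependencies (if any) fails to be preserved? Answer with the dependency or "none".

Check D → B: no single fragment contains all of {BD}, and the restricted closure of {D} across the fragments never reaches {B}.
A → BD is preserved.
C → AB is preserved.

D -> B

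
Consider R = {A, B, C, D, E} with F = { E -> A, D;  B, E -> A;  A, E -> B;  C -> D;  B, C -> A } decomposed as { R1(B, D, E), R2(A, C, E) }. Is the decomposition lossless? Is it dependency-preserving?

lossless but not dependency-preserving

Lossless test: (E)⁺ = {A, B, D, E}, which contains all of one fragment — lossless.
Dependency preservation: the restricted closure of {C} across the fragments never reaches {D}, so C → D cannot be enforced without a join — not preserved.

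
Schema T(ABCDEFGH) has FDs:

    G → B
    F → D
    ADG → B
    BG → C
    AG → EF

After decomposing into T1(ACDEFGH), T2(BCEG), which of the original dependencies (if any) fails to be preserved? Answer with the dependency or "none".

none

G → B lies within T2.
F → D lies within T1.
ADG → B: restricted closure across fragments reaches B.
BG → C lies within T2.
AG → EF lies within T1.
Every dependency is enforceable on the fragments, so the decomposition is dependency-preserving.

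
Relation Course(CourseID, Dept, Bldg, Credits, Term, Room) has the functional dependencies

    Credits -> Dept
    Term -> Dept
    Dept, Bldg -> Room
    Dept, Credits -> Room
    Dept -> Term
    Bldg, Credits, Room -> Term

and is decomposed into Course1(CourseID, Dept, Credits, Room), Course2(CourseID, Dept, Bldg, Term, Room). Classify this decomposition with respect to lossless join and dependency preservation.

Lossless test: (CourseID, Dept, Room)⁺ = {CourseID, Dept, Term, Room}, which is a superkey of neither fragment — lossy.
Dependency preservation: Bldg, Credits, Room → Term is not contained in any single fragment, but the restricted closure of its left-hand side across the fragments still reaches the right-hand side; the remaining FDs each lie inside some fragment. All dependencies are preserved.

lossy but dependency-preserving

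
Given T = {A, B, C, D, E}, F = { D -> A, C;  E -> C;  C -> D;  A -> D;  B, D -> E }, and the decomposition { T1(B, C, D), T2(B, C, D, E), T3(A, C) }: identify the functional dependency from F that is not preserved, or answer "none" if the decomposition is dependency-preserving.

D → A, C: restricted closure across fragments reaches A, C.
E → C lies within T2.
C → D lies within T1.
A → D: restricted closure across fragments reaches D.
B, D → E lies within T2.
Every dependency is enforceable on the fragments, so the decomposition is dependency-preserving.

none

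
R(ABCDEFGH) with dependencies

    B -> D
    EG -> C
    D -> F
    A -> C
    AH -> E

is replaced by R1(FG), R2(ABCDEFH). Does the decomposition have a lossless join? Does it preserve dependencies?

lossy and not dependency-preserving

Lossless test: (F)⁺ = {F}, which is a superkey of neither fragment — lossy.
Dependency preservation: the restricted closure of {EG} across the fragments never reaches {C}, so EG → C cannot be enforced without a join — not preserved.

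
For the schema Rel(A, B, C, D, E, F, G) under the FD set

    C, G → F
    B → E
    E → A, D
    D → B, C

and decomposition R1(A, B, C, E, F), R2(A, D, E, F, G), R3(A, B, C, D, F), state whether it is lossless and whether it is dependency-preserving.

lossless but not dependency-preserving

Lossless test (chase): Rows 1 and 3 agree on B; apply B→E and equate their E entries. Rows 1 and 2 agree on E; apply E→A, D and equate their A, D entries. Rows 1 and 2 agree on D; apply D→B, C and equate their B, C entries. Row 2 is now all distinguished symbols — the join is lossless.
Dependency preservation: the restricted closure of {C, G} across the fragments never reaches {F}, so C, G → F cannot be enforced without a join — not preserved.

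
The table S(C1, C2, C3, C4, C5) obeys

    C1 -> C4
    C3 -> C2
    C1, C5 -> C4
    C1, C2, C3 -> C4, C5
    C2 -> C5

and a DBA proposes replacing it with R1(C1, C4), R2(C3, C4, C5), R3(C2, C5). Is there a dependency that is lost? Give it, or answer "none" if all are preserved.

C3 -> C2

Check C3 → C2: no single fragment contains all of {C2, C3}, and the restricted closure of {C3} across the fragments never reaches {C2}.
C1 → C4 is preserved.
C1, C5 → C4 is preserved.
C1, C2, C3 → C4, C5 is preserved.
C2 → C5 is preserved.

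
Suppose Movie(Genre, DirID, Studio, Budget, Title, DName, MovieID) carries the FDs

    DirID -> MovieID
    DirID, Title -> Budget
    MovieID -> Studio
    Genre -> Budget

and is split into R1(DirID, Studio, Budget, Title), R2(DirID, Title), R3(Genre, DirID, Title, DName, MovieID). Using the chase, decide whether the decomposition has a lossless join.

Chase test. Columns are Genre, DirID, Studio, Budget, Title, DName, MovieID; row i has aⱼ where attribute j ∈ Ri, else bᵢⱼ.
Initial tableau (one row per fragment):
  row 1: b11 a2 a3 a4 a5 b16 b17
  row 2: b21 a2 b23 b24 a5 b26 b27
  row 3: a1 a2 b33 b34 a5 a6 a7
Rows 1 and 2 agree on DirID; apply DirID→MovieID and equate their MovieID entries.
Rows 1 and 3 agree on DirID; apply DirID→MovieID and equate their MovieID entries.
Rows 1 and 2 agree on DirID, Title; apply DirID, Title→Budget and equate their Budget entries.
Rows 1 and 3 agree on DirID, Title; apply DirID, Title→Budget and equate their Budget entries.
Rows 1 and 2 agree on MovieID; apply MovieID→Studio and equate their Studio entries.
Rows 1 and 3 agree on MovieID; apply MovieID→Studio and equate their Studio entries.
Row 3 is now all distinguished symbols — the join is lossless.

Yes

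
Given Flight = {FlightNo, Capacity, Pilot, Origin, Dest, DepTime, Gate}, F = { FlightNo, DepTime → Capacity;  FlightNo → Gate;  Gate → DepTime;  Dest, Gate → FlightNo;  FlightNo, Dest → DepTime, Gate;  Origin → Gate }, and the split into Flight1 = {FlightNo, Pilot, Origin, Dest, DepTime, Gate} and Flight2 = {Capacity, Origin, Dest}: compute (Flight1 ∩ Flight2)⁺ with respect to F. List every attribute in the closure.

Flight1 ∩ Flight2 = {Origin, Dest}.
Origin → Gate applies, adding Gate
Gate → DepTime applies, adding DepTime
Dest, Gate → FlightNo applies, adding FlightNo
FlightNo, DepTime → Capacity applies, adding Capacity
Closure: {FlightNo, Capacity, Origin, Dest, DepTime, Gate}.

FlightNo, Capacity, Origin, Dest, DepTime, Gate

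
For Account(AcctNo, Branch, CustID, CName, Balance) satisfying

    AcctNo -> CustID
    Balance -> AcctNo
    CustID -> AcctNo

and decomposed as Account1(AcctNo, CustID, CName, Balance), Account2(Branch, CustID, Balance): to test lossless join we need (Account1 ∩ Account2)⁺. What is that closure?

AcctNo, CustID, Balance

Account1 ∩ Account2 = {CustID, Balance}.
Balance → AcctNo applies, adding AcctNo
Closure: {AcctNo, CustID, Balance}.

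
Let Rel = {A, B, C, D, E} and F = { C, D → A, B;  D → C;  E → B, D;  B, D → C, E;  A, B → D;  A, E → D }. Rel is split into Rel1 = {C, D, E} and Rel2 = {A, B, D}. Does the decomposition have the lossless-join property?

Yes

Common attributes: Rel1 ∩ Rel2 = {D}.
Closure of {D}: D → C applies, adding C; C, D → A, B applies, adding A, B; B, D → C, E applies, adding E. So (D)⁺ = {A, B, C, D, E}.
This closure contains every attribute of Rel1, so Rel1 ∩ Rel2 → Rel1. The join is lossless.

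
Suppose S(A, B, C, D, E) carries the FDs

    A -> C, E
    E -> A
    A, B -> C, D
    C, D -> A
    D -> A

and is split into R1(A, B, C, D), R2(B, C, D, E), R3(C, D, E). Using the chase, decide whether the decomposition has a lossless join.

Chase test. Columns are A, B, C, D, E; row i has aⱼ where attribute j ∈ Ri, else bᵢⱼ.
Initial tableau (one row per fragment):
  row 1: a1 a2 a3 a4 b15
  row 2: b21 a2 a3 a4 a5
  row 3: b31 b32 a3 a4 a5
Rows 2 and 3 agree on E; apply E→A and equate their A entries.
Rows 1 and 2 agree on C, D; apply C, D→A and equate their A entries.
Rows 1 and 2 agree on A; apply A→C, E and equate their C, E entries.
Row 1 is now all distinguished symbols — the join is lossless.

Yes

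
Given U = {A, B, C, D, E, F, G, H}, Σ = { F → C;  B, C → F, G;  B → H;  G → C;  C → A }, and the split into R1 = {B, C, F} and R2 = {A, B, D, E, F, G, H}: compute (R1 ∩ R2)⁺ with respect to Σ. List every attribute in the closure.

A, B, C, F, G, H

R1 ∩ R2 = {B, F}.
F → C applies, adding C
B, C → F, G applies, adding G
B → H applies, adding H
C → A applies, adding A
Closure: {A, B, C, F, G, H}.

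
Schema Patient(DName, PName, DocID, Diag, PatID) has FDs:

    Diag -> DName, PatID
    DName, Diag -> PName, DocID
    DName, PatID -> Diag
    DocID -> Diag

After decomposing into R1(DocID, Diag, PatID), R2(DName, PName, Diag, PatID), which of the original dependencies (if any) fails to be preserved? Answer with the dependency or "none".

none

Diag → DName, PatID lies within R2.
DName, Diag → PName, DocID: restricted closure across fragments reaches PName, DocID.
DName, PatID → Diag lies within R2.
DocID → Diag lies within R1.
Every dependency is enforceable on the fragments, so the decomposition is dependency-preserving.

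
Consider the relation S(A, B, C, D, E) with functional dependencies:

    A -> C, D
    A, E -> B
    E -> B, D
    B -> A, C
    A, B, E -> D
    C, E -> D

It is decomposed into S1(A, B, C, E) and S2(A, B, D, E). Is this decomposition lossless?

Yes

Common attributes: S1 ∩ S2 = {A, B, E}.
Closure of {A, B, E}: A → C, D applies, adding C, D. So (A, B, E)⁺ = {A, B, C, D, E}.
This closure contains every attribute of S1, so S1 ∩ S2 → S1. The join is lossless.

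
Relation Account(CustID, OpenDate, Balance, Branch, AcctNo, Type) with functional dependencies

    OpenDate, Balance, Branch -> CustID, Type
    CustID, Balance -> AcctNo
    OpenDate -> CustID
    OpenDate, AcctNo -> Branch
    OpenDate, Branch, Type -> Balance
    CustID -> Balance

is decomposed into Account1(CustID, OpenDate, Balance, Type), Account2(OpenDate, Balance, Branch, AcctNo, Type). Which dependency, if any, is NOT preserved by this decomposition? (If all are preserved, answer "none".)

Check CustID, Balance → AcctNo: no single fragment contains all of {CustID, Balance, AcctNo}, and the restricted closure of {CustID, Balance} across the fragments never reaches {AcctNo}.
OpenDate, Balance, Branch → CustID, Type is preserved.
OpenDate → CustID is preserved.
OpenDate, AcctNo → Branch is preserved.
OpenDate, Branch, Type → Balance is preserved.
CustID → Balance is preserved.

CustID, Balance -> AcctNo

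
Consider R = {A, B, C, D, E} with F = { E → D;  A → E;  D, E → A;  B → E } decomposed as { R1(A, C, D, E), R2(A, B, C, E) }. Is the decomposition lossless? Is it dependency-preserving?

lossless and dependency-preserving

Lossless test: (A, C, E)⁺ = {A, C, D, E}, which contains all of one fragment — lossless.
Dependency preservation: every FD's attributes lie within a single fragment, so each can be enforced locally — preserved.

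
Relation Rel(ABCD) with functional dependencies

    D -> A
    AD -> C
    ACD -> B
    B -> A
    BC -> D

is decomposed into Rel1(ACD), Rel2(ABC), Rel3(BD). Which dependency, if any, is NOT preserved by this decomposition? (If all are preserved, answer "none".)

BC -> D

Check BC → D: no single fragment contains all of {BCD}, and the restricted closure of {BC} across the fragments never reaches {D}.
D → A is preserved.
AD → C is preserved.
ACD → B is preserved.
B → A is preserved.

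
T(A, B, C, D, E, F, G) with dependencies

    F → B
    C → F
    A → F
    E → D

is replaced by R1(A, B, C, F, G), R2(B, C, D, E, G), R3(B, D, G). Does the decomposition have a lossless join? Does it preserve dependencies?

lossy but dependency-preserving

Lossless test (chase): Rows 1 and 2 agree on C; apply C→F and equate their F entries. No row becomes fully distinguished — the join is lossy.
Dependency preservation: every FD's attributes lie within a single fragment, so each can be enforced locally — preserved.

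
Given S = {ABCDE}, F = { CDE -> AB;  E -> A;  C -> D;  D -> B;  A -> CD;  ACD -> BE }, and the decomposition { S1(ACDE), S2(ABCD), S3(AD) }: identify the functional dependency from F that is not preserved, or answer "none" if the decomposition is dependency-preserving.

CDE → AB: restricted closure across fragments reaches AB.
E → A lies within S1.
C → D lies within S1.
D → B lies within S2.
A → CD lies within S1.
ACD → BE: restricted closure across fragments reaches BE.
Every dependency is enforceable on the fragments, so the decomposition is dependency-preserving.

none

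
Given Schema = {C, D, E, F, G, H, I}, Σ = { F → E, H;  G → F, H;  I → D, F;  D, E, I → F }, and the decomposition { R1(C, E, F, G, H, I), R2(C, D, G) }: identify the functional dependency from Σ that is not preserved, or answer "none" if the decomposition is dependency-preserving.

I → D, F

Check I → D, F: no single fragment contains all of {D, F, I}, and the restricted closure of {I} across the fragments never reaches {D, F}.
F → E, H is preserved.
G → F, H is preserved.
D, E, I → F is preserved.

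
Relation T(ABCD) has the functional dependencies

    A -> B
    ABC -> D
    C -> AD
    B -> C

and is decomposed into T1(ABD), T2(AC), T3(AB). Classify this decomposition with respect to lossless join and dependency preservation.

lossless and dependency-preserving

Lossless test (chase): Rows 1 and 2 agree on A; apply A→B and equate their B entries. Rows 1 and 2 agree on B; apply B→C and equate their C entries. Rows 1 and 3 agree on B; apply B→C and equate their C entries. Rows 1 and 2 agree on ABC; apply ABC→D and equate their D entries. Rows 1 and 3 agree on ABC; apply ABC→D and equate their D entries. Row 1 is now all distinguished symbols — the join is lossless.
Dependency preservation: ABC → D; C → AD; B → C are not contained in any single fragment, but the restricted closure of each left-hand side across the fragments still reaches the right-hand side; the remaining FDs each lie inside some fragment. All dependencies are preserved.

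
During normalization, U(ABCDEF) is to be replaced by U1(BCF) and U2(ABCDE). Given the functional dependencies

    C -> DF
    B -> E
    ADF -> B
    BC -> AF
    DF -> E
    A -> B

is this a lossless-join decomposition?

Common attributes: U1 ∩ U2 = {BC}.
Closure of {BC}: C → DF applies, adding DF; B → E applies, adding E; BC → AF applies, adding A. So (BC)⁺ = {ABCDEF}.
This closure contains every attribute of U1, so U1 ∩ U2 → U1. The join is lossless.

Yes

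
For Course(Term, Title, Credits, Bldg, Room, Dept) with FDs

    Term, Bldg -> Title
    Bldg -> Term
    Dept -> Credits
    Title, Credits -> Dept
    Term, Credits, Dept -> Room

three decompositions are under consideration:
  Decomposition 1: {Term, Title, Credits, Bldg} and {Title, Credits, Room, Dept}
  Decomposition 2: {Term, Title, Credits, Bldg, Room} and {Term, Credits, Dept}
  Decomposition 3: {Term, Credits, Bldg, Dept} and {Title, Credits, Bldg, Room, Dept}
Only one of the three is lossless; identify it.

Decomposition 1: common = {Title, Credits}, closure = {Title, Credits, Dept} → lossy.
Decomposition 2: common = {Term, Credits}, closure = {Term, Credits} → lossy.
Decomposition 3: common = {Credits, Bldg, Dept}, closure = {Term, Title, Credits, Bldg, Room, Dept} → lossless.

Decomposition 3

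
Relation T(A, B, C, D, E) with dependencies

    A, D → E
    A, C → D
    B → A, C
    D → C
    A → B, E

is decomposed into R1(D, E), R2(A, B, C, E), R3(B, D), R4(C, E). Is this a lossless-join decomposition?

Yes

Chase test. Columns are A, B, C, D, E; row i has aⱼ where attribute j ∈ Ri, else bᵢⱼ.
Initial tableau (one row per fragment):
  row 1: b11 b12 b13 a4 a5
  row 2: a1 a2 a3 b24 a5
  row 3: b31 a2 b33 a4 b35
  row 4: b41 b42 a3 b44 a5
Rows 2 and 3 agree on B; apply B→A, C and equate their A, C entries.
Rows 1 and 3 agree on D; apply D→C and equate their C entries.
Rows 2 and 3 agree on A; apply A→B, E and equate their B, E entries.
Rows 2 and 3 agree on A, C; apply A, C→D and equate their D entries.
Row 2 is now all distinguished symbols — the join is lossless.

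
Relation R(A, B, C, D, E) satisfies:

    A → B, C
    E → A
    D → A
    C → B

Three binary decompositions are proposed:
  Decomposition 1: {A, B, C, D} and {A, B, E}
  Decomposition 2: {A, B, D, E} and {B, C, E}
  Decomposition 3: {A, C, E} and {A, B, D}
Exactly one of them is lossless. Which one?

Decomposition 1: common = {A, B}, closure = {A, B, C} → lossy.
Decomposition 2: common = {B, E}, closure = {A, B, C, E} → lossless.
Decomposition 3: common = {A}, closure = {A, B, C} → lossy.

Decomposition 2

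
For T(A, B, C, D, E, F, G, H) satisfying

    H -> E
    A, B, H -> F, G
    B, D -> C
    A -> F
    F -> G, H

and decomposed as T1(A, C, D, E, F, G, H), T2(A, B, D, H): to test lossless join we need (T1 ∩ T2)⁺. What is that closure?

T1 ∩ T2 = {A, D, H}.
H → E applies, adding E
A → F applies, adding F
F → G, H applies, adding G
Closure: {A, D, E, F, G, H}.

A, D, E, F, G, H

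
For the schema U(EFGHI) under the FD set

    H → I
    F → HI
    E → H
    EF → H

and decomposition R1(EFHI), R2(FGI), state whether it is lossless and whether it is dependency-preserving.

lossy but dependency-preserving

Lossless test: (FI)⁺ = {FHI}, which is a superkey of neither fragment — lossy.
Dependency preservation: every FD's attributes lie within a single fragment, so each can be enforced locally — preserved.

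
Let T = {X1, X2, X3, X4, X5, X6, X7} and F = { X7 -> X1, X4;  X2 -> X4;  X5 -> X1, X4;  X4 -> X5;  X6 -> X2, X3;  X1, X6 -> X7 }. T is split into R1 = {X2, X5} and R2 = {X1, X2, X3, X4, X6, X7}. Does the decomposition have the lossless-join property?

Yes

Common attributes: R1 ∩ R2 = {X2}.
Closure of {X2}: X2 → X4 applies, adding X4; X4 → X5 applies, adding X5; X5 → X1, X4 applies, adding X1. So (X2)⁺ = {X1, X2, X4, X5}.
This closure contains every attribute of R1, so R1 ∩ R2 → R1. The join is lossless.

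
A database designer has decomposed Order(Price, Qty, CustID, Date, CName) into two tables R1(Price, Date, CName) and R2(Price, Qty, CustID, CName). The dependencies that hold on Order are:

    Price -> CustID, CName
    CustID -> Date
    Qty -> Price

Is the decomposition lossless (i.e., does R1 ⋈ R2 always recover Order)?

Yes

Common attributes: R1 ∩ R2 = {Price, CName}.
Closure of {Price, CName}: Price → CustID, CName applies, adding CustID; CustID → Date applies, adding Date. So (Price, CName)⁺ = {Price, CustID, Date, CName}.
This closure contains every attribute of R1, so R1 ∩ R2 → R1. The join is lossless.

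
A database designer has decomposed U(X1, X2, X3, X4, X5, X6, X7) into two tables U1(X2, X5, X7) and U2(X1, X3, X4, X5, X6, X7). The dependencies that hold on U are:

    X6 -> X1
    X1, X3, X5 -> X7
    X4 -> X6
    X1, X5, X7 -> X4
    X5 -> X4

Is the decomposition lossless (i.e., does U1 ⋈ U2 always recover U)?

Common attributes: U1 ∩ U2 = {X5, X7}.
Closure of {X5, X7}: X5 → X4 applies, adding X4; X4 → X6 applies, adding X6; X6 → X1 applies, adding X1. So (X5, X7)⁺ = {X1, X4, X5, X6, X7}.
The closure contains neither all of U1 = {X2, X5, X7} nor all of U2 = {X1, X3, X4, X5, X6, X7}, so the common attributes are not a superkey of either fragment. The join is lossy.

No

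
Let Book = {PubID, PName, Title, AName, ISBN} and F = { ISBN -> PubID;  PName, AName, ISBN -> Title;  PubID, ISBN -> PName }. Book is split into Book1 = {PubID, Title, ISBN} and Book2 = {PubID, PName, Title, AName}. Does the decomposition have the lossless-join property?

Common attributes: Book1 ∩ Book2 = {PubID, Title}.
No dependency enlarges {PubID, Title}, so (PubID, Title)⁺ = {PubID, Title}.
The closure contains neither all of Book1 = {PubID, Title, ISBN} nor all of Book2 = {PubID, PName, Title, AName}, so the common attributes are not a superkey of either fragment. The join is lossy.

No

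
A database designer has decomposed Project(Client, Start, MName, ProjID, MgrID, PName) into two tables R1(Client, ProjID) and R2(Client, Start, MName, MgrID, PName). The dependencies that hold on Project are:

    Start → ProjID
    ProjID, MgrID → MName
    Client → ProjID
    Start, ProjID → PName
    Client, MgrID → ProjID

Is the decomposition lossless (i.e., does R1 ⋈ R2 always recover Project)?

Common attributes: R1 ∩ R2 = {Client}.
Closure of {Client}: Client → ProjID applies, adding ProjID. So (Client)⁺ = {Client, ProjID}.
This closure contains every attribute of R1, so R1 ∩ R2 → R1. The join is lossless.

Yes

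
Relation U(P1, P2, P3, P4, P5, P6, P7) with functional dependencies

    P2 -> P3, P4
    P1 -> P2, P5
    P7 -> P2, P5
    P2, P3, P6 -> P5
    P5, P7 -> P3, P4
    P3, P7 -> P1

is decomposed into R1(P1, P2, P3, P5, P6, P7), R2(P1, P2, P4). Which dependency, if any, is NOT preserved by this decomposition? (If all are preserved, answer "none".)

P2 → P3, P4: restricted closure across fragments reaches P3, P4.
P1 → P2, P5 lies within R1.
P7 → P2, P5 lies within R1.
P2, P3, P6 → P5 lies within R1.
P5, P7 → P3, P4: restricted closure across fragments reaches P3, P4.
P3, P7 → P1 lies within R1.
Every dependency is enforceable on the fragments, so the decomposition is dependency-preserving.

none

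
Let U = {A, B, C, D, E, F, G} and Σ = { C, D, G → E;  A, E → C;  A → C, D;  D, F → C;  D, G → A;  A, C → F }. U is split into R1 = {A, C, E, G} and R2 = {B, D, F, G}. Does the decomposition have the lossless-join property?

Common attributes: R1 ∩ R2 = {G}.
No dependency enlarges {G}, so (G)⁺ = {G}.
The closure contains neither all of R1 = {A, C, E, G} nor all of R2 = {B, D, F, G}, so the common attributes are not a superkey of either fragment. The join is lossy.

No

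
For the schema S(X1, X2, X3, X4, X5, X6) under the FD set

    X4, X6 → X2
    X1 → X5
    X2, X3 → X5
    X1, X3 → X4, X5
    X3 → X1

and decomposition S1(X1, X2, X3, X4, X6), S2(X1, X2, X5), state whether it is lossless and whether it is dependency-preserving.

lossless and dependency-preserving

Lossless test: (X1, X2)⁺ = {X1, X2, X5}, which contains all of one fragment — lossless.
Dependency preservation: X2, X3 → X5; X1, X3 → X4, X5 are not contained in any single fragment, but the restricted closure of each left-hand side across the fragments still reaches the right-hand side; the remaining FDs each lie inside some fragment. All dependencies are preserved.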